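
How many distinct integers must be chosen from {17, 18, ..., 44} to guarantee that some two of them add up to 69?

19

Group the elements by complementary pair {x, 69−x}: {25,44}, {26,43}, {27,42}, …, giving 10 two-element pairs and 8 integers whose partner 69−x falls outside [17,44].
By pigeonhole, treating each of those 18 groups as a pigeonhole, one can pick one integer per group — 18 integers — with no two summing to 69.
The 19th integer lands in an occupied pair, forcing a sum of 69.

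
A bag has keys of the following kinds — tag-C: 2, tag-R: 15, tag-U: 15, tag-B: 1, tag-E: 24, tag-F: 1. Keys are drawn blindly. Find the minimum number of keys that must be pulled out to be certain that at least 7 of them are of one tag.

23

An adversary could hand out at most 6 keys per tag (tag-C, tag-B, tag-F run out sooner): 2 + 6 + 6 + 1 + 6 + 1 = 22 keys and still no tag has 7.
One more key lands in a tag already at 6, so 23 draws are enough and 22 are not.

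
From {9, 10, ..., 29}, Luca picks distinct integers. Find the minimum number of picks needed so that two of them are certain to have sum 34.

14

Group the elements by complementary pair {x, 34−x}: {9,25}, {10,24}, {11,23}, …, giving 8 two-element pairs, the single value 17 (it cannot pair with itself since the integers are distinct), and 4 integers whose partner 34−x falls outside [9,29].
Treating each of those 13 groups as a pigeonhole, one can pick one integer per group — 13 integers — with no two summing to 34.
The 14th integer lands in an occupied pair, forcing a sum of 34.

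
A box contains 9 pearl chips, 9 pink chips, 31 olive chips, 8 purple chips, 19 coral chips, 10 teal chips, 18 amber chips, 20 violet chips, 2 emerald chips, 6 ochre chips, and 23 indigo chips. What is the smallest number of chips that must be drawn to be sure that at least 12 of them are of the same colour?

100

The 11 colours are the holes; the chips drawn are the pigeons.
To avoid 12 of any one colour, the worst case takes at most 11 of each colour, or every chip of a colour that has fewer than 11.
That gives 9 + 9 + 11 + 8 + 11 + 10 + 11 + 11 + 2 + 6 + 11 = 99 chips with no colour reaching 12.
The next chip forces some colour to 12, so 99 + 1 = 100.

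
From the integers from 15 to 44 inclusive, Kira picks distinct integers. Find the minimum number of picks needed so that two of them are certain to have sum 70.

22

A set avoiding the sum 70 can contain at most one of each pair {x, 70−x}, plus the 12 elements whose complement lies outside the range or equal to its own complement.
The integers 15, …, 35 (21 of them) are such a set: any two sum to at least 15+16 = 31 and at most 34+35 = 69 < 70.
By the pigeonhole principle, any 22nd integer completes one of the 9 pairs, so 22 choices force a sum of 70.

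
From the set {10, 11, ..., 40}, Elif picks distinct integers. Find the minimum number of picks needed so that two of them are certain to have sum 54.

19

A set avoiding the sum 54 can contain at most one of each pair {x, 54−x}, plus the 5 elements whose complement lies outside the range or equal to its own complement.
The integers 10, …, 27 (18 of them) are such a set: any two sum to at least 10+11 = 21 and at most 26+27 = 53 < 54.
Any 19th integer completes one of the 13 pairs, so 19 choices force a sum of 54.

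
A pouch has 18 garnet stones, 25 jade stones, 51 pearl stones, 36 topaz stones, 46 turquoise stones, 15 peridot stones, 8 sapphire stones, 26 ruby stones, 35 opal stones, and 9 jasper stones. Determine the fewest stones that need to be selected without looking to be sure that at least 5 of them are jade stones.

249

In the worst case for collecting jade stones, every non-jade stone comes out first.
There are 18 + 51 + 36 + 46 + 15 + 8 + 26 + 35 + 9 = 244 non-jade stones altogether.
After those, each further stone must be jade, so 244 + 5 = 249 draws guarantee 5 jade stones.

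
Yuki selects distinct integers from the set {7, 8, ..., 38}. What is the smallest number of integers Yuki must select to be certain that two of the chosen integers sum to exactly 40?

20

Group the elements by complementary pair {x, 40−x}: {7,33}, {8,32}, {9,31}, …, giving 13 two-element pairs; the single value 20 (it cannot pair with itself since the integers are distinct); and 5 integers whose partner 40−x falls outside [7,38].
By the pigeonhole principle, treating each of those 19 groups as a pigeonhole, one can pick one integer per group — 19 integers — with no two summing to 40.
The 20th integer lands in an occupied pair, forcing a sum of 40.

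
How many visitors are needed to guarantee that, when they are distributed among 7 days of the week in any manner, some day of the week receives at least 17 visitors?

With 112 visitors one could put exactly 16 in each of the 7 days of the week, and no day of the week would reach 17.
One more visitor must land in a day of the week that already has 16, giving it 17.
So 7 × 16 + 1 = 113 visitors are required.

113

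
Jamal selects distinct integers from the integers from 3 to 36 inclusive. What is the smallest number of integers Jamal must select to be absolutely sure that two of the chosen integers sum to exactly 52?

25

Two chosen integers sum to 52 exactly when both halves of some pair {x, 52−x} with 16 ≤ x ≤ 52−x ≤ 36 are chosen — 10 such pairs.
The remaining 14 elements (those with no distinct partner in range) can never complete a 52-sum, so the worst case takes all of them and one from each pair: 14 + 10 = 24.
Pigeonhole: the 25th integer has to be the second member of some pair, so 24 + 1 = 25.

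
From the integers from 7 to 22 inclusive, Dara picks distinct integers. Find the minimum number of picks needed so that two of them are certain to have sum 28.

A set avoiding the sum 28 can contain at most one of each pair {x, 28−x}, plus the 2 elements whose complement lies outside the range or equal to its own complement.
The integers 14, …, 22 (9 of them) are such a set: any two sum to at least 14+15 = 29 > 28.
By the pigeonhole principle, any 10th integer completes one of the 7 pairs, so 10 choices force a sum of 28.

10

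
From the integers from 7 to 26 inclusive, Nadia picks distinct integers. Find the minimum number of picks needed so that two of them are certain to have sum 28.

Group the elements by complementary pair {x, 28−x}: {7,21}, {8,20}, {9,19}, …, giving 7 two-element pairs; the single value 14 (it cannot pair with itself since the integers are distinct); and 5 integers whose partner 28−x falls outside [7,26].
By pigeonhole, treating each of those 13 groups as a pigeonhole, one can pick one integer per group — 13 integers — with no two summing to 28.
The 14th integer lands in an occupied pair, forcing a sum of 28.

14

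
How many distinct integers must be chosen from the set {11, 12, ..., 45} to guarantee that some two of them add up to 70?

A set avoiding the sum 70 can contain at most one of each pair {x, 70−x}, plus the 15 elements whose complement lies outside the range or equal to its own complement.
The integers 11, …, 35 (25 of them) are such a set: any two sum to at least 11+12 = 23 and at most 34+35 = 69 < 70.
Pigeonhole: any 26th integer completes one of the 10 pairs, so 26 choices force a sum of 70.

26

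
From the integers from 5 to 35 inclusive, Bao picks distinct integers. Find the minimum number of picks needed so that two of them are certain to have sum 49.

A set avoiding the sum 49 can contain at most one of each pair {x, 49−x}, plus the 9 elements whose complement lies outside the range.
The integers 5, …, 24 (20 of them) are such a set: any two sum to at least 5+6 = 11 and at most 23+24 = 47 < 49.
By the pigeonhole principle, any 21st integer completes one of the 11 pairs, so 21 choices force a sum of 49.

21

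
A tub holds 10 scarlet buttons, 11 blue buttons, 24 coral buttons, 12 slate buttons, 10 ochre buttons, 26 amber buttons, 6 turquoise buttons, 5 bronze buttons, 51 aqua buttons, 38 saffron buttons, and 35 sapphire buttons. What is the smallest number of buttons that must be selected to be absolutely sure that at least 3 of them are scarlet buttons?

221

In the worst case for collecting scarlet buttons, every non-scarlet button comes out first.
There are 11 + 24 + 12 + 10 + 26 + 6 + 5 + 51 + 38 + 35 = 218 non-scarlet buttons altogether.
After those, each further button must be scarlet, so 218 + 3 = 221 draws guarantee 3 scarlet buttons.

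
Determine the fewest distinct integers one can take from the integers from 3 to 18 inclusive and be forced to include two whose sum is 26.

A set avoiding the sum 26 can contain at most one of each pair {x, 26−x}, plus the 6 elements whose complement lies outside the range or equal to its own complement.
The integers 3, …, 13 (11 of them) are such a set: any two sum to at least 3+4 = 7 and at most 12+13 = 25 < 26.
Pigeonhole: any 12th integer completes one of the 5 pairs, so 12 choices force a sum of 26.

12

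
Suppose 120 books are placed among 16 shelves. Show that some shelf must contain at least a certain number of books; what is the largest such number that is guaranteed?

8

The 16 shelves are the holes and the 120 books are the pigeons.
If every shelf held at most 7 books, the total would be at most 16 × 7 = 112, which is less than 120.
So some shelf holds at least ⌈120/16⌉ = 8 books.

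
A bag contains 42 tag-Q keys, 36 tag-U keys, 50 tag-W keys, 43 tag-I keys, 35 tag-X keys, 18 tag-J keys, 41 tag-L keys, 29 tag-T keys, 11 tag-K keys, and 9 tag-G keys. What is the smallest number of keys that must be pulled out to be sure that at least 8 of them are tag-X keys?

In the worst case for collecting tag-X keys, every non-tag-X key comes out first.
There are 42 + 36 + 50 + 43 + 18 + 41 + 29 + 11 + 9 = 279 non-tag-X keys altogether.
After those, each further key must be tag-X, so 279 + 8 = 287 draws guarantee 8 tag-X keys.

287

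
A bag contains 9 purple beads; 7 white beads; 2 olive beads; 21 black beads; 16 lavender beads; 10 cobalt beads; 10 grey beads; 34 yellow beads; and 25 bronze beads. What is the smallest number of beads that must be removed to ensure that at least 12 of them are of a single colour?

83

By pigeonhole, put each drawn bead into a box by colour. The largest draw with every box below 12 takes min(count, 11) from each colour; colours with fewer than 11 contribute all they have.
Σ min(cᵢ, 11) = 9 + 7 + 2 + 11 + 11 + 10 + 10 + 11 + 11 = 82.
Draw number 82 + 1 = 83 must push one box to 12.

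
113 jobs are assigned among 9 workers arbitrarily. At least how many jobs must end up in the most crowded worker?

13

The 9 workers are the holes and the 113 jobs are the pigeons.
If every worker held at most 12 jobs, the total would be at most 9 × 12 = 108, which is less than 113.
So some worker holds at least ⌈113/9⌉ = 13 jobs.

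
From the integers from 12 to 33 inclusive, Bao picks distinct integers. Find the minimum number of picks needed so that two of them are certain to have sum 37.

16

Two chosen integers sum to 37 exactly when both halves of some pair {x, 37−x} with 12 ≤ x ≤ 37−x ≤ 25 are chosen — 7 such pairs.
The remaining 8 elements (those with no distinct partner in range) can never complete a 37-sum, so the worst case takes all of them and one from each pair: 8 + 7 = 15.
The 16th integer has to be the second member of some pair, so 15 + 1 = 16.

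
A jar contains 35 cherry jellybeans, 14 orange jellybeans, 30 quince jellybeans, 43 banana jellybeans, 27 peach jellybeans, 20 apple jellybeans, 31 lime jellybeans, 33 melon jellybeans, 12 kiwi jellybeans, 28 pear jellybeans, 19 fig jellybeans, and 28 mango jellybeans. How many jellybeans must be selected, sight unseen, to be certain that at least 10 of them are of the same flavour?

109

Pigeonhole: the 12 flavours are the holes; the jellybeans drawn are the pigeons.
To avoid 10 of any one flavour, the worst case takes at most 9 of each flavour.
That gives 9 + 9 + 9 + 9 + 9 + 9 + 9 + 9 + 9 + 9 + 9 + 9 = 108 jellybeans with no flavour reaching 10.
The next jellybean forces some flavour to 10, so 108 + 1 = 109.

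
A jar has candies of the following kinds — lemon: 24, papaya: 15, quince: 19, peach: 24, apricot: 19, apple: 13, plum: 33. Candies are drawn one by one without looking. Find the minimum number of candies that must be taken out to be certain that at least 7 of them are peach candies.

In the worst case for collecting peach candies, every non-peach candy comes out first.
There are 24 + 15 + 19 + 19 + 13 + 33 = 123 non-peach candies altogether.
After those, each further candy must be peach, so 123 + 7 = 130 draws guarantee 7 peach candies.

130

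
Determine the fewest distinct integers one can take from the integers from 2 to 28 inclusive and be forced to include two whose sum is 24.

Two chosen integers sum to 24 exactly when both halves of some pair {x, 24−x} with 2 ≤ x ≤ 24−x ≤ 22 are chosen — 10 such pairs.
The remaining 7 elements (those with no distinct partner in range) can never complete a 24-sum, so the worst case takes all of them and one from each pair: 7 + 10 = 17.
The 18th integer has to be the second member of some pair, so 17 + 1 = 18.

18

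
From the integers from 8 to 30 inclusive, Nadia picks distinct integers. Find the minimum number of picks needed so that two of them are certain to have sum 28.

Two chosen integers sum to 28 exactly when both halves of some pair {x, 28−x} with 8 ≤ x ≤ 28−x ≤ 20 are chosen — 6 such pairs.
The remaining 11 elements (those with no distinct partner in range) can never complete a 28-sum, so the worst case takes all of them and one from each pair: 11 + 6 = 17.
The 18th integer has to be the second member of some pair, so 17 + 1 = 18.

18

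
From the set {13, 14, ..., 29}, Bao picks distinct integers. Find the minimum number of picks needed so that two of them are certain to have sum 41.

10

Two chosen integers sum to 41 exactly when both halves of some pair {x, 41−x} with 13 ≤ x ≤ 41−x ≤ 28 are chosen — 8 such pairs.
The remaining 1 element (those with no distinct partner in range) can never complete a 41-sum, so the worst case takes all of them and one from each pair: 1 + 8 = 9.
The 10th integer has to be the second member of some pair, so 9 + 1 = 10.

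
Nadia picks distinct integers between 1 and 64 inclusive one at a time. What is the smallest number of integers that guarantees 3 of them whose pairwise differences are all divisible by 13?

Integers whose pairwise differences are multiples of 13 are exactly those sharing a remainder mod 13. The 13 residue classes mod 13 are the pigeonholes.
With 26 integers one could put 2 in each residue class and have no class reach 3.
The 27th integer pushes some class to 3, so 13·2 + 1 = 27.

27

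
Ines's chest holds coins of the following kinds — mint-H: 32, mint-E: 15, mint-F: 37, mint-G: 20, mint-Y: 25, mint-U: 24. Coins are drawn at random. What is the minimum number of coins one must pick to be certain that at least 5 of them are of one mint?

25

By pigeonhole, put each drawn coin into a box by mint. The largest draw with every box below 5 takes min(count, 4) from each mint.
Σ min(cᵢ, 4) = 4 + 4 + 4 + 4 + 4 + 4 = 24.
Draw number 24 + 1 = 25 must push one box to 5.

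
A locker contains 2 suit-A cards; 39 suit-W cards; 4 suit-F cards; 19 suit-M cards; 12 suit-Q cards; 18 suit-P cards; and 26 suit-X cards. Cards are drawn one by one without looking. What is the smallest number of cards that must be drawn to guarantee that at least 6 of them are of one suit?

32

An adversary could hand out at most 5 cards per suit (suit-A, suit-F run out sooner): 2 + 5 + 4 + 5 + 5 + 5 + 5 = 31 cards and still no suit has 6.
One more card lands in a suit already at 5, so 32 draws are enough and 31 are not.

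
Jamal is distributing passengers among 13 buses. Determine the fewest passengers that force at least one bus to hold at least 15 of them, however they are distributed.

With 182 passengers one could put exactly 14 in each of the 13 buses, and no bus would reach 15.
By the pigeonhole principle, one more passenger must land in a bus that already has 14, giving it 15.
So 13 × 14 + 1 = 183 passengers are required.

183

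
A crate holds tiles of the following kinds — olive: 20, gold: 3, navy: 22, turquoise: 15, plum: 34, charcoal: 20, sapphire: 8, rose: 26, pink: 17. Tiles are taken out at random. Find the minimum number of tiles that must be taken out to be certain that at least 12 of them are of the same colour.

89

Put each drawn tile into a box by colour. The largest draw with every box below 12 takes min(count, 11) from each colour; colours with fewer than 11 contribute all they have.
Σ min(cᵢ, 11) = 11 + 3 + 11 + 11 + 11 + 11 + 8 + 11 + 11 = 88.
Draw number 88 + 1 = 89 must push one box to 12.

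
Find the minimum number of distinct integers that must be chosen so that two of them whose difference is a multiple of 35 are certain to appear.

36

Integers whose pairwise differences are multiples of 35 are exactly those sharing a remainder mod 35. Pigeonhole: the 35 residue classes mod 35 are the pigeonholes.
With 35 integers one could put 1 in each residue class and have no class reach 2.
The 36th integer pushes some class to 2, so 35·1 + 1 = 36.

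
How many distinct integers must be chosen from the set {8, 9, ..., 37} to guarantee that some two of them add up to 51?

Group the elements by complementary pair {x, 51−x}: {14,37}, {15,36}, {16,35}, …, giving 12 two-element pairs and 6 integers whose partner 51−x falls outside [8,37].
Treating each of those 18 groups as a pigeonhole, one can pick one integer per group — 18 integers — with no two summing to 51.
The 19th integer lands in an occupied pair, forcing a sum of 51.

19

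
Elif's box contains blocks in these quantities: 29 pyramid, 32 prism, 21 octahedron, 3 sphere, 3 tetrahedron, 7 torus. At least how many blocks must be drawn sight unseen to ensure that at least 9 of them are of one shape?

38

Pigeonhole: the 6 shapes are the holes; the blocks drawn are the pigeons.
To avoid 9 of any one shape, the worst case takes at most 8 of each shape, or every block of a shape that has fewer than 8.
That gives 8 + 8 + 8 + 3 + 3 + 7 = 37 blocks with no shape reaching 9.
The next block forces some shape to 9, so 37 + 1 = 38.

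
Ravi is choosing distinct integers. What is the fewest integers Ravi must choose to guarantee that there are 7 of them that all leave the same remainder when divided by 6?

The 6 residue classes mod 6 are the pigeonholes.
With 36 integers one could put 6 in each residue class and have no class reach 7.
The 37th integer pushes some class to 7, so 6·6 + 1 = 37.

37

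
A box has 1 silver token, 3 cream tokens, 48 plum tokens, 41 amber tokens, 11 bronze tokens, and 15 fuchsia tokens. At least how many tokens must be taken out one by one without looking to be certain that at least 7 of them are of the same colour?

An adversary could hand out at most 6 tokens per colour (silver, cream run out sooner): 1 + 3 + 6 + 6 + 6 + 6 = 28 tokens and still no colour has 7.
By pigeonhole, one more token lands in a colour already at 6, so 29 draws are enough and 28 are not.

29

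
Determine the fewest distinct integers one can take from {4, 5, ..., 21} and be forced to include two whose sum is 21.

12

Group the elements by complementary pair {x, 21−x}: {4,17}, {5,16}, {6,15}, …, giving 7 two-element pairs and 4 integers whose partner 21−x falls outside [4,21].
Treating each of those 11 groups as a pigeonhole, one can pick one integer per group — 11 integers — with no two summing to 21.
The 12th integer lands in an occupied pair, forcing a sum of 21.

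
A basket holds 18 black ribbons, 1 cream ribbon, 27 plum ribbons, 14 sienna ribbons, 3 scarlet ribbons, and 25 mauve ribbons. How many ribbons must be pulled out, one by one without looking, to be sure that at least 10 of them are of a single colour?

By the pigeonhole principle, the 6 colours are the holes; the ribbons drawn are the pigeons.
To avoid 10 of any one colour, the worst case takes at most 9 of each colour, or every ribbon of a colour that has fewer than 9.
That gives 9 + 1 + 9 + 9 + 3 + 9 = 40 ribbons with no colour reaching 10.
The next ribbon forces some colour to 10, so 40 + 1 = 41.

41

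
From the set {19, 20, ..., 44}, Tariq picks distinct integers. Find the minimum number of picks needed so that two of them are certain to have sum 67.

A set avoiding the sum 67 can contain at most one of each pair {x, 67−x}, plus the 4 elements whose complement lies outside the range.
The integers 19, …, 33 (15 of them) are such a set: any two sum to at least 19+20 = 39 and at most 32+33 = 65 < 67.
Any 16th integer completes one of the 11 pairs, so 16 choices force a sum of 67.

16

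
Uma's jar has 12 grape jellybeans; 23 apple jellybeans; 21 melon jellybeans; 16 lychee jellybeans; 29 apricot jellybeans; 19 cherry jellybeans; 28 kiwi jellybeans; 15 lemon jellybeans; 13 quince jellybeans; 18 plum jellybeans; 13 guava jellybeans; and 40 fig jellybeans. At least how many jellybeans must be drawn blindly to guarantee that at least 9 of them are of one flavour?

97

The 12 flavours are the holes; the jellybeans drawn are the pigeons.
To avoid 9 of any one flavour, the worst case takes at most 8 of each flavour.
That gives 8 + 8 + 8 + 8 + 8 + 8 + 8 + 8 + 8 + 8 + 8 + 8 = 96 jellybeans with no flavour reaching 9.
The next jellybean forces some flavour to 9, so 96 + 1 = 97.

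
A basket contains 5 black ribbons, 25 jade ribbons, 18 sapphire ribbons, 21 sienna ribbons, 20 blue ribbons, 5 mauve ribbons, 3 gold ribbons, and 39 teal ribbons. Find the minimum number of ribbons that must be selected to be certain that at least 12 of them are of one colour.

An adversary could hand out at most 11 ribbons per colour (black, mauve, gold run out sooner): 5 + 11 + 11 + 11 + 11 + 5 + 3 + 11 = 68 ribbons and still no colour has 12.
By pigeonhole, one more ribbon lands in a colour already at 11, so 69 draws are enough and 68 are not.

69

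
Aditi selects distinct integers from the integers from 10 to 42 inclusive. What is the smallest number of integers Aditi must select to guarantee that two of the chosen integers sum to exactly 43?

22

A set avoiding the sum 43 can contain at most one of each pair {x, 43−x}, plus the 9 elements whose complement lies outside the range.
The integers 22, …, 42 (21 of them) are such a set: any two sum to at least 22+23 = 45 > 43.
Any 22nd integer completes one of the 12 pairs, so 22 choices force a sum of 43.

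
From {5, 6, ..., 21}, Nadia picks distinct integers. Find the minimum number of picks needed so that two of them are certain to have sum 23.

Group the elements by complementary pair {x, 23−x}: {5,18}, {6,17}, {7,16}, …, giving 7 two-element pairs and 3 integers whose partner 23−x falls outside [5,21].
Pigeonhole: treating each of those 10 groups as a pigeonhole, one can pick one integer per group — 10 integers — with no two summing to 23.
The 11th integer lands in an occupied pair, forcing a sum of 23.

11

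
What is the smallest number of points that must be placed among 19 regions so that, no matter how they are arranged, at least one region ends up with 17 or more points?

With 304 points one could put exactly 16 in each of the 19 regions, and no region would reach 17.
By pigeonhole, one more point must land in a region that already has 16, giving it 17.
So 19 × 16 + 1 = 305 points are required.

305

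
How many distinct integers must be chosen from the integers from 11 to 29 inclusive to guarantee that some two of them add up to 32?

Group the elements by complementary pair {x, 32−x}: {11,21}, {12,20}, {13,19}, …, giving 5 two-element pairs, the single value 16 (it cannot pair with itself since the integers are distinct), and 8 integers whose partner 32−x falls outside [11,29].
By pigeonhole, treating each of those 14 groups as a pigeonhole, one can pick one integer per group — 14 integers — with no two summing to 32.
The 15th integer lands in an occupied pair, forcing a sum of 32.

15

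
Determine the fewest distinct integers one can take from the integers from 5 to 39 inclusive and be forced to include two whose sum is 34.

Two chosen integers sum to 34 exactly when both halves of some pair {x, 34−x} with 5 ≤ x ≤ 34−x ≤ 29 are chosen — 12 such pairs.
The remaining 11 elements (those with no distinct partner in range) can never complete a 34-sum, so the worst case takes all of them and one from each pair: 11 + 12 = 23.
The 24th integer has to be the second member of some pair, so 23 + 1 = 24.

24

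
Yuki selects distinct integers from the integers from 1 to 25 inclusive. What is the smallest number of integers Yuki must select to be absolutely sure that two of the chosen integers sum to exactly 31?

A set avoiding the sum 31 can contain at most one of each pair {x, 31−x}, plus the 5 elements whose complement lies outside the range.
The integers 1, …, 15 (15 of them) are such a set: any two sum to at least 1+2 = 3 and at most 14+15 = 29 < 31.
Pigeonhole: any 16th integer completes one of the 10 pairs, so 16 choices force a sum of 31.

16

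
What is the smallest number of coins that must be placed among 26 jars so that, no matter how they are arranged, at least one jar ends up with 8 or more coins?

183

With 182 coins one could put exactly 7 in each of the 26 jars, and no jar would reach 8.
One more coin must land in a jar that already has 7, giving it 8.
So 26 × 7 + 1 = 183 coins are required.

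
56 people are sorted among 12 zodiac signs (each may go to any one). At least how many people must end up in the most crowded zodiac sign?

5

By pigeonhole, the 12 zodiac signs are the holes and the 56 people are the pigeons.
If every zodiac sign held at most 4 people, the total would be at most 12 × 4 = 48, which is less than 56.
So some zodiac sign holds at least ⌈56/12⌉ = 5 people.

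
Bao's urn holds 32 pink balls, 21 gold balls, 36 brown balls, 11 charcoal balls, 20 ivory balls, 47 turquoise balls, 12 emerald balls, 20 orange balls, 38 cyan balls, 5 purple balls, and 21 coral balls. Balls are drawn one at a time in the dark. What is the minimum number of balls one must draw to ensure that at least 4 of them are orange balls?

In the worst case for collecting orange balls, every non-orange ball comes out first.
There are 32 + 21 + 36 + 11 + 20 + 47 + 12 + 38 + 5 + 21 = 243 non-orange balls altogether.
After those, each further ball must be orange, so 243 + 4 = 247 draws guarantee 4 orange balls.

247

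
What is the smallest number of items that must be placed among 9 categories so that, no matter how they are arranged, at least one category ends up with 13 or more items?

109

With 108 items one could put exactly 12 in each of the 9 categories, and no category would reach 13.
One more item must land in a category that already has 12, giving it 13.
So 9 × 12 + 1 = 109 items are required.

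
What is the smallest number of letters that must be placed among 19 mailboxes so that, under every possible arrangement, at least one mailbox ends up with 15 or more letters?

267

With 266 letters one could put exactly 14 in each of the 19 mailboxes, and no mailbox would reach 15.
One more letter must land in a mailbox that already has 14, giving it 15.
So 19 × 14 + 1 = 267 letters are required.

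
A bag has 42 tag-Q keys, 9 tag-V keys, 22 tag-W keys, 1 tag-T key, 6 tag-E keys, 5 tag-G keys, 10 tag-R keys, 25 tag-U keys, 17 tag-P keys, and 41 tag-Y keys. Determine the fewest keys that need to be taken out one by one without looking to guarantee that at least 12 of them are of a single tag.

87

By pigeonhole, put each drawn key into a box by tag. The largest draw with every box below 12 takes min(count, 11) from each tag; tags with fewer than 11 contribute all they have.
Σ min(cᵢ, 11) = 11 + 9 + 11 + 1 + 6 + 5 + 10 + 11 + 11 + 11 = 86.
Draw number 86 + 1 = 87 must push one box to 12.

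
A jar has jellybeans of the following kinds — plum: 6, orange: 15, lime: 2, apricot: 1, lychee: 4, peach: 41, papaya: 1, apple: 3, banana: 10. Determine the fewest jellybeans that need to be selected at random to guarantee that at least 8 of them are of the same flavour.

An adversary could hand out at most 7 jellybeans per flavour (6 flavours run out sooner): 6 + 7 + 2 + 1 + 4 + 7 + 1 + 3 + 7 = 38 jellybeans and still no flavour has 8.
By pigeonhole, one more jellybean lands in a flavour already at 7, so 39 draws are enough and 38 are not.

39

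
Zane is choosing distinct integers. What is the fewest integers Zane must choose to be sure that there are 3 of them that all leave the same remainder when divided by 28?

The 28 residue classes mod 28 are the pigeonholes.
With 56 integers one could put 2 in each residue class and have no class reach 3.
The 57th integer pushes some class to 3, so 28·2 + 1 = 57.

57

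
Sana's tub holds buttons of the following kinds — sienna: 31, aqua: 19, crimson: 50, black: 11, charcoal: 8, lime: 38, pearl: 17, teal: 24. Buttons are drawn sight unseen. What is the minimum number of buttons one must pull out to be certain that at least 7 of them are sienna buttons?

In the worst case for collecting sienna buttons, every non-sienna button comes out first.
There are 19 + 50 + 11 + 8 + 38 + 17 + 24 = 167 non-sienna buttons altogether.
After those, each further button must be sienna, so 167 + 7 = 174 draws guarantee 7 sienna buttons.

174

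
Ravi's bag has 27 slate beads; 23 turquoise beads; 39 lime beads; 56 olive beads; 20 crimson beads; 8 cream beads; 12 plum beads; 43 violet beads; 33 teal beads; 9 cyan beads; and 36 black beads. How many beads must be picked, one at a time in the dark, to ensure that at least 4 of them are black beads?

274

In the worst case for collecting black beads, every non-black bead comes out first.
There are 27 + 23 + 39 + 56 + 20 + 8 + 12 + 43 + 33 + 9 = 270 non-black beads altogether.
After those, each further bead must be black, so 270 + 4 = 274 draws guarantee 4 black beads.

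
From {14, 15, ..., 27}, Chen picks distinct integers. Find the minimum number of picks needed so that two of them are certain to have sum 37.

10

Two chosen integers sum to 37 exactly when both halves of some pair {x, 37−x} with 14 ≤ x ≤ 37−x ≤ 23 are chosen — 5 such pairs.
The remaining 4 elements (those with no distinct partner in range) can never complete a 37-sum, so the worst case takes all of them and one from each pair: 4 + 5 = 9.
Pigeonhole: the 10th integer has to be the second member of some pair, so 9 + 1 = 10.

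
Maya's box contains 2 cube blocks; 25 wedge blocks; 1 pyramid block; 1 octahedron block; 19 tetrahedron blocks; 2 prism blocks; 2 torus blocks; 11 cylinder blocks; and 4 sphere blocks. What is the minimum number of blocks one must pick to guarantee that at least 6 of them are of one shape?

The 9 shapes are the holes; the blocks drawn are the pigeons.
To avoid 6 of any one shape, the worst case takes at most 5 of each shape, or every block of a shape that has fewer than 5.
That gives 2 + 5 + 1 + 1 + 5 + 2 + 2 + 5 + 4 = 27 blocks with no shape reaching 6.
The next block forces some shape to 6, so 27 + 1 = 28.

28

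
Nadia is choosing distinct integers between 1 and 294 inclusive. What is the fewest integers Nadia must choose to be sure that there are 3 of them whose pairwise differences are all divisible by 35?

71

Integers whose pairwise differences are multiples of 35 are exactly those sharing a remainder mod 35. By pigeonhole, the 35 residue classes mod 35 are the pigeonholes.
With 70 integers one could put 2 in each residue class and have no class reach 3.
The 71st integer pushes some class to 3, so 35·2 + 1 = 71.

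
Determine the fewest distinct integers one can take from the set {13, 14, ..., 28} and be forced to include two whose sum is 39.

10

A set avoiding the sum 39 can contain at most one of each pair {x, 39−x}, plus the 2 elements whose complement lies outside the range.
The integers 20, …, 28 (9 of them) are such a set: any two sum to at least 20+21 = 41 > 39.
By pigeonhole, any 10th integer completes one of the 7 pairs, so 10 choices force a sum of 39.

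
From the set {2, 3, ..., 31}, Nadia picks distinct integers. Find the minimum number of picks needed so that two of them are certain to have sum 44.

22

Group the elements by complementary pair {x, 44−x}: {13,31}, {14,30}, {15,29}, …, giving 9 two-element pairs, the single value 22 (it cannot pair with itself since the integers are distinct), and 11 integers whose partner 44−x falls outside [2,31].
Treating each of those 21 groups as a pigeonhole, one can pick one integer per group — 21 integers — with no two summing to 44.
The 22nd integer lands in an occupied pair, forcing a sum of 44.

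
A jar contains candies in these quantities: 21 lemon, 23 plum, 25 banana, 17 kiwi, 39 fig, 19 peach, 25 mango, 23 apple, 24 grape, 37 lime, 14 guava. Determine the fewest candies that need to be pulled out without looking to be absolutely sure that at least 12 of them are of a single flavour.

By the pigeonhole principle, the 11 flavours are the holes; the candies drawn are the pigeons.
To avoid 12 of any one flavour, the worst case takes at most 11 of each flavour.
That gives 11 + 11 + 11 + 11 + 11 + 11 + 11 + 11 + 11 + 11 + 11 = 121 candies with no flavour reaching 12.
The next candy forces some flavour to 12, so 121 + 1 = 122.

122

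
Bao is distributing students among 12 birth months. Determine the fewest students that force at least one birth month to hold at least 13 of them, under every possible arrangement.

With 144 students one could put exactly 12 in each of the 12 birth months, and no birth month would reach 13.
One more student must land in a birth month that already has 12, giving it 13.
So 12 × 12 + 1 = 145 students are required.

145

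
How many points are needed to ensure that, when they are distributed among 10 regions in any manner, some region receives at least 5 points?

With 40 points one could put exactly 4 in each of the 10 regions, and no region would reach 5.
One more point must land in a region that already has 4, giving it 5.
So 10 × 4 + 1 = 41 points are required.

41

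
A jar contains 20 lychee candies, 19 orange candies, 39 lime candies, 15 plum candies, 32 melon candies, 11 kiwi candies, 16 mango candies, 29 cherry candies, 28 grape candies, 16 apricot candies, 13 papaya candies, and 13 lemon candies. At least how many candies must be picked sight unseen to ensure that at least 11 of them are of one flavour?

121

The 12 flavours are the holes; the candies drawn are the pigeons.
To avoid 11 of any one flavour, the worst case takes at most 10 of each flavour.
That gives 10 + 10 + 10 + 10 + 10 + 10 + 10 + 10 + 10 + 10 + 10 + 10 = 120 candies with no flavour reaching 11.
The next candy forces some flavour to 11, so 120 + 1 = 121.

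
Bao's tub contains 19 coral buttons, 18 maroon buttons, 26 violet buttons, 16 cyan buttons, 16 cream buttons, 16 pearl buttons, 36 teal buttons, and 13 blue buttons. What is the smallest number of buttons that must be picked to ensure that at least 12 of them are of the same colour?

89

An adversary could hand out at most 11 buttons per colour: 11 + 11 + 11 + 11 + 11 + 11 + 11 + 11 = 88 buttons and still no colour has 12.
By the pigeonhole principle, one more button lands in a colour already at 11, so 89 draws are enough and 88 are not.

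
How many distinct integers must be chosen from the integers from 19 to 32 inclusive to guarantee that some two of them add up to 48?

10

Group the elements by complementary pair {x, 48−x}: {19,29}, {20,28}, {21,27}, …, giving 5 two-element pairs, the single value 24 (it cannot pair with itself since the integers are distinct), and 3 integers whose partner 48−x falls outside [19,32].
Treating each of those 9 groups as a pigeonhole, one can pick one integer per group — 9 integers — with no two summing to 48.
The 10th integer lands in an occupied pair, forcing a sum of 48.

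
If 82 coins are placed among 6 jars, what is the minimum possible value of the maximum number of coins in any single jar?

14

The 6 jars are the holes and the 82 coins are the pigeons.
If every jar held at most 13 coins, the total would be at most 6 × 13 = 78, which is less than 82.
So some jar holds at least ⌈82/6⌉ = 14 coins.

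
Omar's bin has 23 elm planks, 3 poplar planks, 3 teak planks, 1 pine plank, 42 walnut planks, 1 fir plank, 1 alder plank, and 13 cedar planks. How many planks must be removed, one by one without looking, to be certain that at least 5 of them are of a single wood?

An adversary could hand out at most 4 planks per wood (5 woods run out sooner): 4 + 3 + 3 + 1 + 4 + 1 + 1 + 4 = 21 planks and still no wood has 5.
One more plank lands in a wood already at 4, so 22 draws are enough and 21 are not.

22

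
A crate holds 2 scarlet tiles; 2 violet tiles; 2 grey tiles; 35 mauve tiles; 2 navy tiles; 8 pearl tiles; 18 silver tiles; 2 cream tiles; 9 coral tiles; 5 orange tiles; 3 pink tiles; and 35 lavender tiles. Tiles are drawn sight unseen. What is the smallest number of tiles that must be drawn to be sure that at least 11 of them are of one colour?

66

An adversary could hand out at most 10 tiles per colour (9 colours run out sooner): 2 + 2 + 2 + 10 + 2 + 8 + 10 + 2 + 9 + 5 + 3 + 10 = 65 tiles and still no colour has 11.
One more tile lands in a colour already at 10, so 66 draws are enough and 65 are not.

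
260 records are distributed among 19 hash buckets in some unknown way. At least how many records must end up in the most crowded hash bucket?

14

Pigeonhole: the 19 hash buckets are the holes and the 260 records are the pigeons.
If every hash bucket held at most 13 records, the total would be at most 19 × 13 = 247, which is less than 260.
So some hash bucket holds at least ⌈260/19⌉ = 14 records.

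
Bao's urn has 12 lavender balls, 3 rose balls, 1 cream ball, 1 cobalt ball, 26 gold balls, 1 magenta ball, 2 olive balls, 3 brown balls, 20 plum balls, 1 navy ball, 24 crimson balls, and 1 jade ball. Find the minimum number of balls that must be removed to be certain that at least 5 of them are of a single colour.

An adversary could hand out at most 4 balls per colour (8 colours run out sooner): 4 + 3 + 1 + 1 + 4 + 1 + 2 + 3 + 4 + 1 + 4 + 1 = 29 balls and still no colour has 5.
Pigeonhole: one more ball lands in a colour already at 4, so 30 draws are enough and 29 are not.

30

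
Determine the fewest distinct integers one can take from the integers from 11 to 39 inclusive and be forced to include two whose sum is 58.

20

Two chosen integers sum to 58 exactly when both halves of some pair {x, 58−x} with 19 ≤ x ≤ 58−x ≤ 39 are chosen — 10 such pairs.
The remaining 9 elements (those with no distinct partner in range) can never complete a 58-sum, so the worst case takes all of them and one from each pair: 9 + 10 = 19.
By pigeonhole, the 20th integer has to be the second member of some pair, so 19 + 1 = 20.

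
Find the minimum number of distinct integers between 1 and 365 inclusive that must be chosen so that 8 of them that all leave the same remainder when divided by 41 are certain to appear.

The 41 residue classes mod 41 are the pigeonholes.
With 287 integers one could put 7 in each residue class and have no class reach 8.
The 288th integer pushes some class to 8, so 41·7 + 1 = 288.

288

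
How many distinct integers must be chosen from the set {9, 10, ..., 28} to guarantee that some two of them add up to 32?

14

Two chosen integers sum to 32 exactly when both halves of some pair {x, 32−x} with 9 ≤ x ≤ 32−x ≤ 23 are chosen — 7 such pairs.
The remaining 6 elements (those with no distinct partner in range) can never complete a 32-sum, so the worst case takes all of them and one from each pair: 6 + 7 = 13.
By the pigeonhole principle, the 14th integer has to be the second member of some pair, so 13 + 1 = 14.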